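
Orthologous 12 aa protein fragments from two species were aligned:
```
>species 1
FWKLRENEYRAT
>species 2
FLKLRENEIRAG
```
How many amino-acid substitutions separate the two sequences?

3

Mismatches (1-based): residue 2: W→L; residue 9: Y→I; residue 12: T→G.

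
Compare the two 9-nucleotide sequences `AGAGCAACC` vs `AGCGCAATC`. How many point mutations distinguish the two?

Mismatches (1-based): position 3: A→C; position 8: C→T.

2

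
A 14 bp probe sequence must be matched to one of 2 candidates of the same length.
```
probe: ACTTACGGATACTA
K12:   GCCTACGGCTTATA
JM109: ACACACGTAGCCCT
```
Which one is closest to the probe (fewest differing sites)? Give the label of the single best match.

K12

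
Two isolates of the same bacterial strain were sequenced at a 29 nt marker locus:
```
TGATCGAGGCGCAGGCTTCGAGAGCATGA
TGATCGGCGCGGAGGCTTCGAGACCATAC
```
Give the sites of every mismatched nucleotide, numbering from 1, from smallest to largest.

Scanning 1-based: 7: A/G; 8: G/C; 12: C/G; 24: G/C; 28: G/A; 29: A/C.

7, 8, 12, 24, 28, 29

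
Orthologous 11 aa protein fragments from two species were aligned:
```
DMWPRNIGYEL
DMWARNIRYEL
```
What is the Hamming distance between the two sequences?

2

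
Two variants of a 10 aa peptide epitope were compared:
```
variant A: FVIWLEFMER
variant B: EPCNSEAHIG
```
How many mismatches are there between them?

9

Comparing position by position, 9 residues differ: 1 (F/E), 2 (V/P), 3 (I/C), 4 (W/N), 5 (L/S), 7 (F/A), 8 (M/H), 9 (E/I), 10 (R/G).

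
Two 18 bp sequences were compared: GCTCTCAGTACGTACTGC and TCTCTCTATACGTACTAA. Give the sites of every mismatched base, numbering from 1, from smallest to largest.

Scanning 1-based: 1: G/T; 7: A/T; 8: G/A; 17: G/A; 18: C/A.

1, 7, 8, 17, 18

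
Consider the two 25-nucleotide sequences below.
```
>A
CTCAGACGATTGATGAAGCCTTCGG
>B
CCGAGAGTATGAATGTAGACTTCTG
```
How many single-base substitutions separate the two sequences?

Comparing position by position, 9 positions differ: 2 (T/C), 3 (C/G), 7 (C/G), 8 (G/T), 11 (T/G), 12 (G/A), 16 (A/T), 19 (C/A), 24 (G/T).

9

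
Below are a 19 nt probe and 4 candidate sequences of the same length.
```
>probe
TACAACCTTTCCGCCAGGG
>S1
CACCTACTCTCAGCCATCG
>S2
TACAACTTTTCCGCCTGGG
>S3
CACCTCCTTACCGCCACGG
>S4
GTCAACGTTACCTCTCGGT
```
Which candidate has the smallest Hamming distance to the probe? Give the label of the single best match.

S2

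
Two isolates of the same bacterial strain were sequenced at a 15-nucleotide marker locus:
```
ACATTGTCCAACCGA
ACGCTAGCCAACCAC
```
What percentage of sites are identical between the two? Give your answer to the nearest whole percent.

60%

6 positions differ (3, 4, 6, 7, 14, 15), so 9 of 15 match: 9/15 = 60%.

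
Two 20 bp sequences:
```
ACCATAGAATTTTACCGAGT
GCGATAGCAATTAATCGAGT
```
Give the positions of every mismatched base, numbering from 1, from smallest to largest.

1, 3, 8, 10, 13, 15

Scanning 1-based: 1: A/G; 3: C/G; 8: A/C; 10: T/A; 13: T/A; 15: C/T.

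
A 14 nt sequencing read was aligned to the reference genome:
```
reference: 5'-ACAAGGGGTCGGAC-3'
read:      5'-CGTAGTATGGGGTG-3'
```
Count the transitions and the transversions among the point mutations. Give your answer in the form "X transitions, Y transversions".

1 transition, 9 transversions

Mismatches (1-based):
base 1: A→C (purine→pyrimidine, transversion)
base 2: C→G (pyrimidine→purine, transversion)
base 3: A→T (purine→pyrimidine, transversion)
base 6: G→T (purine→pyrimidine, transversion)
base 7: G→A (purine→purine, transition)
base 8: G→T (purine→pyrimidine, transversion)
base 9: T→G (pyrimidine→purine, transversion)
base 10: C→G (pyrimidine→purine, transversion)
base 13: A→T (purine→pyrimidine, transversion)
base 14: C→G (pyrimidine→purine, transversion)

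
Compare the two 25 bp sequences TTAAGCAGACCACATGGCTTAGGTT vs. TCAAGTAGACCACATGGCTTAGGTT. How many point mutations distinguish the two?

Mismatches (1-based): site 2: T→C; site 6: C→T.

2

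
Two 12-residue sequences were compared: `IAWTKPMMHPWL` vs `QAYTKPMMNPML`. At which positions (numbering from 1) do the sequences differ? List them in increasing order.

Differences at position 1 (I→Q), position 3 (W→Y), position 9 (H→N), position 11 (W→M).

1, 3, 9, 11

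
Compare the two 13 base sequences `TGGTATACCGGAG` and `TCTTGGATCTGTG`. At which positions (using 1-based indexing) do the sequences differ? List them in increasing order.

Scanning 1-based: 2: G/C; 3: G/T; 5: A/G; 6: T/G; 8: C/T; 10: G/T; 12: A/T.

2, 3, 5, 6, 8, 10, 12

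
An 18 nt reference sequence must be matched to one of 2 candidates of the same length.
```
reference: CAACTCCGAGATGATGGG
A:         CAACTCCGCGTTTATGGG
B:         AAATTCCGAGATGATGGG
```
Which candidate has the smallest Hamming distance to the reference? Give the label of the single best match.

B

A differs at 3 sites; B differs at 2 sites. The closest is B.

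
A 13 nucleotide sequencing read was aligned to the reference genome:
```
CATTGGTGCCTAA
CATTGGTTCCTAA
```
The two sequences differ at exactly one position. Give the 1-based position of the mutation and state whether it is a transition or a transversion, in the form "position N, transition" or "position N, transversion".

Position 8 changes G→T. G is a purine and T is a pyrimidine, so this is a transversion.

position 8, transversion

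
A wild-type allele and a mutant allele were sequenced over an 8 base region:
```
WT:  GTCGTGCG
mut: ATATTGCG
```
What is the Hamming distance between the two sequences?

3

Mismatches (1-based): base 1: G→A; base 3: C→A; base 4: G→T.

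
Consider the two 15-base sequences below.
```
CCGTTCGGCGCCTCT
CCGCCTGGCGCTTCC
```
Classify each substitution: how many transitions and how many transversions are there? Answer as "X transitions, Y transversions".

5 transitions, 0 transversions

Mismatches (1-based):
position 4: T→C (pyrimidine→pyrimidine, transition)
position 5: T→C (pyrimidine→pyrimidine, transition)
position 6: C→T (pyrimidine→pyrimidine, transition)
position 12: C→T (pyrimidine→pyrimidine, transition)
position 15: T→C (pyrimidine→pyrimidine, transition)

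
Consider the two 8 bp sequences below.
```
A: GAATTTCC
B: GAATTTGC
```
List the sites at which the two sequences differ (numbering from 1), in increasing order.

Differences at site 7 (C→G).

7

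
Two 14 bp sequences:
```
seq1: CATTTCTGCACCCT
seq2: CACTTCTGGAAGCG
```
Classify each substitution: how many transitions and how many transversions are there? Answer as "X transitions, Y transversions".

1 transition, 4 transversions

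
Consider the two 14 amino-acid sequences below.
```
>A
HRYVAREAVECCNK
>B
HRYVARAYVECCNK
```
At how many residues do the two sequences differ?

The sequences differ at residues 7, 8 (1-based) — 2 in total.

2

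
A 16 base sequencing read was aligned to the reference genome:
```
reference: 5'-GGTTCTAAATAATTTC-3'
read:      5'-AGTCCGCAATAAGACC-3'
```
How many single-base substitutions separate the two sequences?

Comparing position by position, 7 sites differ: 1 (G/A), 4 (T/C), 6 (T/G), 7 (A/C), 13 (T/G), 14 (T/A), 15 (T/C).

7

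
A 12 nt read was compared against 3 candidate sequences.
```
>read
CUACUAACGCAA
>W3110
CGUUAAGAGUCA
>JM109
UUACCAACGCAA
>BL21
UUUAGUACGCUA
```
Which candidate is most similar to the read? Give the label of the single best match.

JM109

W3110 differs at 8 sites; JM109 differs at 2 sites; BL21 differs at 6 sites. The closest is JM109.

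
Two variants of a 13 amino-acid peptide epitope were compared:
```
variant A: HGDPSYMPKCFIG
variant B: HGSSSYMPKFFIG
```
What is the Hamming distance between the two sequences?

3

Mismatches (1-based): residue 3: D→S; residue 4: P→S; residue 10: C→F.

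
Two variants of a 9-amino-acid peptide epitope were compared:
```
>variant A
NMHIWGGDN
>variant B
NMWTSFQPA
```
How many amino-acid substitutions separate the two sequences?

7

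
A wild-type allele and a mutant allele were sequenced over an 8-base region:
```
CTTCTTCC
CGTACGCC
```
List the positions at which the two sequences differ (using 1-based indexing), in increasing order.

Scanning 1-based: 2: T/G; 4: C/A; 5: T/C; 6: T/G.

2, 4, 5, 6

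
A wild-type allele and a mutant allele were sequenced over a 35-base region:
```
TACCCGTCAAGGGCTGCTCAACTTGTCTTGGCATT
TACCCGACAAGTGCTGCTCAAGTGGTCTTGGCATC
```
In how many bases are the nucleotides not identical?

5

The sequences differ at bases 7, 12, 22, 24, 35 (1-based) — 5 in total.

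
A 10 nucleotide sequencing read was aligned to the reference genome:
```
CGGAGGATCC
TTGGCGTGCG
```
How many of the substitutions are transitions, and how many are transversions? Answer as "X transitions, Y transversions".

2 transitions, 5 transversions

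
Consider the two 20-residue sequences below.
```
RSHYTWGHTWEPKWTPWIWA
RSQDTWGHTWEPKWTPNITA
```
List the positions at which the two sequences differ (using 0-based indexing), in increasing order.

2, 3, 16, 18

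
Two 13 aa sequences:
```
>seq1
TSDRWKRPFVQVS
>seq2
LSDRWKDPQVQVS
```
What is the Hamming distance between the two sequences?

Mismatches (1-based): residue 1: T→L; residue 7: R→D; residue 9: F→Q.

3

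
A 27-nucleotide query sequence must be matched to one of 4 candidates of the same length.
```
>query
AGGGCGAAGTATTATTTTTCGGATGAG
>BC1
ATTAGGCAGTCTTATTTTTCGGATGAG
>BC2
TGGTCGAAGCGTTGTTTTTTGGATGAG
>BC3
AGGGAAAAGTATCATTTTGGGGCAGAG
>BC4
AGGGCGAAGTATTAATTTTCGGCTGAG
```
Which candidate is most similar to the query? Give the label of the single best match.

Hamming distances to query — BC1: 6; BC2: 6; BC3: 7; BC4: 2.
Smallest is BC4 with 2 mismatches.

BC4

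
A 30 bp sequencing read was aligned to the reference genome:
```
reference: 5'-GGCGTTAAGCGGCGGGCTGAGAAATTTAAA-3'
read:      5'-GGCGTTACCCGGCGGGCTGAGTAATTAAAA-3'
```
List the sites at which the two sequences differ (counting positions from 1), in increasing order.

8, 9, 22, 27

Scanning 1-based: 8: A/C; 9: G/C; 22: A/T; 27: T/A.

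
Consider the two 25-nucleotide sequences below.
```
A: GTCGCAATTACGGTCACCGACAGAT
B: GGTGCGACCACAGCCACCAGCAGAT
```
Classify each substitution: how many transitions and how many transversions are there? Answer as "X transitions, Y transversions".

Transitions (purine↔purine or pyrimidine↔pyrimidine): 3 C→T, 6 A→G, 8 T→C, 9 T→C, 12 G→A, 14 T→C, 19 G→A, 20 A→G.
Transversions (purine↔pyrimidine): 2 T→G.

8 transitions, 1 transversion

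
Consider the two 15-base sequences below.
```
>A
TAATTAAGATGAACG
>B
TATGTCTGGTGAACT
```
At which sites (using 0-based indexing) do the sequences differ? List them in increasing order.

Scanning 0-based: 2: A/T; 3: T/G; 5: A/C; 6: A/T; 8: A/G; 14: G/T.

2, 3, 5, 6, 8, 14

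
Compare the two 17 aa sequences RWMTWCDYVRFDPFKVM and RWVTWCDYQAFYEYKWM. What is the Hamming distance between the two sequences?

7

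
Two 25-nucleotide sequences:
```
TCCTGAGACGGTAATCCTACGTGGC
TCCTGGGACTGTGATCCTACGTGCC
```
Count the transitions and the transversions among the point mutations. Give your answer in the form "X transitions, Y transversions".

2 transitions, 2 transversions

Transitions (purine↔purine or pyrimidine↔pyrimidine): 6 A→G, 13 A→G.
Transversions (purine↔pyrimidine): 10 G→T, 24 G→C.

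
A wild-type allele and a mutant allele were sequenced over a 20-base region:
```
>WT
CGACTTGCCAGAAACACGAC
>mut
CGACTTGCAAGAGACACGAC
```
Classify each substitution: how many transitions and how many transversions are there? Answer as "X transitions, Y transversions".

Mismatches (1-based):
position 9: C→A (pyrimidine→purine, transversion)
position 13: A→G (purine→purine, transition)

1 transition, 1 transversion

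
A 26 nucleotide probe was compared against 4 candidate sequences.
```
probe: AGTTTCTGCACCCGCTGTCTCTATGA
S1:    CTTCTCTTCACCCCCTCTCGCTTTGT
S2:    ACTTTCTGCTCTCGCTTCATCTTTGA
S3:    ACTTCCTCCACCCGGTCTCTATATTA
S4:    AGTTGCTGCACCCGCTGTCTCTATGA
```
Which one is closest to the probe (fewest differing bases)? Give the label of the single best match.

S4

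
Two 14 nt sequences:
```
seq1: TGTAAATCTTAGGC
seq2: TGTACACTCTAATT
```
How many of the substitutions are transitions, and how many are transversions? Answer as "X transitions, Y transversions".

5 transitions, 2 transversions

Transitions (purine↔purine or pyrimidine↔pyrimidine): 7 T→C, 8 C→T, 9 T→C, 12 G→A, 14 C→T.
Transversions (purine↔pyrimidine): 5 A→C, 13 G→T.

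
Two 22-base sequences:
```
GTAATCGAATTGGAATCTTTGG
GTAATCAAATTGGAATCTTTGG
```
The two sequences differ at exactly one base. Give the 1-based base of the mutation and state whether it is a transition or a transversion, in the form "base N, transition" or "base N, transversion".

base 7, transition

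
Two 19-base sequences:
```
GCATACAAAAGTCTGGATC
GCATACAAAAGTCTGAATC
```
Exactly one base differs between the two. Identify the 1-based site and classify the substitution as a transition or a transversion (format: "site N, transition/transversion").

The sequences differ only at site 16: G→A (purine→purine), a transition.

site 16, transition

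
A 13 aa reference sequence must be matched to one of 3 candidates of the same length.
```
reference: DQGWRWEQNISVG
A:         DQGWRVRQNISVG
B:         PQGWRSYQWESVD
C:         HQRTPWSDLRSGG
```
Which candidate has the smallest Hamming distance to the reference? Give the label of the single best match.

A

Hamming distances to reference — A: 2; B: 6; C: 9.
Smallest is A with 2 mismatches.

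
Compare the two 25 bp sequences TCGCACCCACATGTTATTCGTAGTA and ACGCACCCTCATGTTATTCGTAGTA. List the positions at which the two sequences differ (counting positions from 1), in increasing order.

1, 9

Differences at position 1 (T→A), position 9 (A→T).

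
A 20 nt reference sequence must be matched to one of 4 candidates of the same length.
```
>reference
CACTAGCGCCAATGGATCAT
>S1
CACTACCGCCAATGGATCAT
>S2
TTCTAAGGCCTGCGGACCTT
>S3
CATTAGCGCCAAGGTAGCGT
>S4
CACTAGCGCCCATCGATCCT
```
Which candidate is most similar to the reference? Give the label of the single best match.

S1

Hamming distances to reference — S1: 1; S2: 9; S3: 5; S4: 3.
Smallest is S1 with 1 mismatch.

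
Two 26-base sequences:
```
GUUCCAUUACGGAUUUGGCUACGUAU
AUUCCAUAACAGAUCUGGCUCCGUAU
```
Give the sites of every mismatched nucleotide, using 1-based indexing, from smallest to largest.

Scanning 1-based: 1: G/A; 8: U/A; 11: G/A; 15: U/C; 21: A/C.

1, 8, 11, 15, 21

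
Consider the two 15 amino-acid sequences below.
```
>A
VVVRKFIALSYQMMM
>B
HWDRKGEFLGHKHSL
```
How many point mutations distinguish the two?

12

Comparing position by position, 12 positions differ: 1 (V/H), 2 (V/W), 3 (V/D), 6 (F/G), 7 (I/E), 8 (A/F), 10 (S/G), 11 (Y/H), 12 (Q/K), 13 (M/H), 14 (M/S), 15 (M/L).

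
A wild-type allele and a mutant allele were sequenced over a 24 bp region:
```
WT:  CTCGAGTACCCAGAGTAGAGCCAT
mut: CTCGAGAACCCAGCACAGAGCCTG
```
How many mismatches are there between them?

6

Comparing position by position, 6 bases differ: 7 (T/A), 14 (A/C), 15 (G/A), 16 (T/C), 23 (A/T), 24 (T/G).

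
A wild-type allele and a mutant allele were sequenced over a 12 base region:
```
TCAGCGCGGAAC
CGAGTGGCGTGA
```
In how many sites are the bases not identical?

The sequences differ at sites 1, 2, 5, 7, 8, 10, 11, 12 (1-based) — 8 in total.

8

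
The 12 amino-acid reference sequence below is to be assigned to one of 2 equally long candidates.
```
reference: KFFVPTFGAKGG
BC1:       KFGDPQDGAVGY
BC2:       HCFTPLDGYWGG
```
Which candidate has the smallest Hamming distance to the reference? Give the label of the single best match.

BC1

BC1 differs at 6 positions; BC2 differs at 7 positions. The closest is BC1.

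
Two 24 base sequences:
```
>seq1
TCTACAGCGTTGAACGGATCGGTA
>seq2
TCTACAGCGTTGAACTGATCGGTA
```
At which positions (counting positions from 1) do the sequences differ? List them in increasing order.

16

Differences at position 16 (G→T).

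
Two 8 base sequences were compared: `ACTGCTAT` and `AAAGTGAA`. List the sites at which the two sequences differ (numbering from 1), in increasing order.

Differences at site 2 (C→A), site 3 (T→A), site 5 (C→T), site 6 (T→G), site 8 (T→A).

2, 3, 5, 6, 8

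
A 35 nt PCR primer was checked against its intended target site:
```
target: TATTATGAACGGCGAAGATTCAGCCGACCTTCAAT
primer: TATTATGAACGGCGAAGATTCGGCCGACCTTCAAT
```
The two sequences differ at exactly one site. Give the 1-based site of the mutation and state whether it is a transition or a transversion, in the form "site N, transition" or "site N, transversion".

Site 22 changes A→G. A is a purine and G is a purine, so this is a transition.

site 22, transition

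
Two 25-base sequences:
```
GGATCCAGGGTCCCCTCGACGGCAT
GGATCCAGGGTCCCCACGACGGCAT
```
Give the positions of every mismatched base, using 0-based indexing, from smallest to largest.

15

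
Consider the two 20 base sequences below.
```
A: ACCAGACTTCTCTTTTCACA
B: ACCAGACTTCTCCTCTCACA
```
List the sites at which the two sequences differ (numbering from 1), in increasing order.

13, 15

Scanning 1-based: 13: T/C; 15: T/C.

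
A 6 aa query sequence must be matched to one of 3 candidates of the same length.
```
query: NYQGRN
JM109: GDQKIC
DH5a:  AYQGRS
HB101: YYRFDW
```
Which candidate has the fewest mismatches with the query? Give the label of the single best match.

DH5a

JM109 differs at 5 residues; DH5a differs at 2 residues; HB101 differs at 5 residues. The closest is DH5a.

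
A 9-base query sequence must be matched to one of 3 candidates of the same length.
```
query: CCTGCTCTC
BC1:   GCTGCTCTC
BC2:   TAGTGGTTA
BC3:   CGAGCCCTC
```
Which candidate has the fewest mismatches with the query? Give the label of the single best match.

BC1

Hamming distances to query — BC1: 1; BC2: 8; BC3: 3.
Smallest is BC1 with 1 mismatch.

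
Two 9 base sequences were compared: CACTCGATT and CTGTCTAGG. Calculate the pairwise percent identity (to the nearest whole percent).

Mismatches at positions 2, 3, 6, 8, 9 (1-based): 5 of 9.
Identical positions: 4/9 = 44.44% → 44%.

44%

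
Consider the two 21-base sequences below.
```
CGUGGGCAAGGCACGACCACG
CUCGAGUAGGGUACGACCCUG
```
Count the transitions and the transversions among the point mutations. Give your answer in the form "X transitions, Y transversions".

6 transitions, 2 transversions

Mismatches (1-based):
base 2: G→U (purine→pyrimidine, transversion)
base 3: U→C (pyrimidine→pyrimidine, transition)
base 5: G→A (purine→purine, transition)
base 7: C→U (pyrimidine→pyrimidine, transition)
base 9: A→G (purine→purine, transition)
base 12: C→U (pyrimidine→pyrimidine, transition)
base 19: A→C (purine→pyrimidine, transversion)
base 20: C→U (pyrimidine→pyrimidine, transition)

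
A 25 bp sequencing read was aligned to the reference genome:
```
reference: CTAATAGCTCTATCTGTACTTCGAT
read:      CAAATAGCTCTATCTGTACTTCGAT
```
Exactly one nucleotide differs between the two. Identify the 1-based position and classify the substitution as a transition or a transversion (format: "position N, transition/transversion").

Position 2 changes T→A. T is a pyrimidine and A is a purine, so this is a transversion.

position 2, transversion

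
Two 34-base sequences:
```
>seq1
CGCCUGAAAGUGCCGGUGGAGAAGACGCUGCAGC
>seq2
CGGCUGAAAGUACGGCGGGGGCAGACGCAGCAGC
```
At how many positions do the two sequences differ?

8

Comparing position by position, 8 positions differ: 3 (C/G), 12 (G/A), 14 (C/G), 16 (G/C), 17 (U/G), 20 (A/G), 22 (A/C), 29 (U/A).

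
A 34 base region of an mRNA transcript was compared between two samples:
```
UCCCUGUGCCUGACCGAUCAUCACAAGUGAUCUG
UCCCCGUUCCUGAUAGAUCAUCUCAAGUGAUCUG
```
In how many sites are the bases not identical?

5

The sequences differ at sites 5, 8, 14, 15, 23 (1-based) — 5 in total.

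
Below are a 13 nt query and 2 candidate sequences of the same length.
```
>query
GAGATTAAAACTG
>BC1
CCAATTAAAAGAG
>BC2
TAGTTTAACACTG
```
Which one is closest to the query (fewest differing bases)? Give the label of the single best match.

BC2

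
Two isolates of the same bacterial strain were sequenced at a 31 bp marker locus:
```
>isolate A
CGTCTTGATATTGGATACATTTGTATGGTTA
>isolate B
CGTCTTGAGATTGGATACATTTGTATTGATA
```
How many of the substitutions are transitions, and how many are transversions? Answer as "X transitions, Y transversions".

0 transitions, 3 transversions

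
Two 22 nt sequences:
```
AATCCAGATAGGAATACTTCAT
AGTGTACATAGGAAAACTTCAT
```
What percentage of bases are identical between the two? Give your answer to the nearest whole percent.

5 positions differ (2, 4, 5, 7, 15), so 17 of 22 match: 17/22 = 77.27%.

77%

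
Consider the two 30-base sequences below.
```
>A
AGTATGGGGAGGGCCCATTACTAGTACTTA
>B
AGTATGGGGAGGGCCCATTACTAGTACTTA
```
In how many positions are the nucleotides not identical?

No positions differ; the sequences are identical.

0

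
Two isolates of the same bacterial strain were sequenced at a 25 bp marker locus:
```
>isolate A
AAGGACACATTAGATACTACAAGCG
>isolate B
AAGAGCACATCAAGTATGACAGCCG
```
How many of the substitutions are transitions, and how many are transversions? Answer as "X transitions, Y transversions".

7 transitions, 2 transversions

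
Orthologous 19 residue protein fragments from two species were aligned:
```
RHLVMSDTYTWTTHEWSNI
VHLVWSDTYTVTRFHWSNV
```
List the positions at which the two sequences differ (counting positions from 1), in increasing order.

Scanning 1-based: 1: R/V; 5: M/W; 11: W/V; 13: T/R; 14: H/F; 15: E/H; 19: I/V.

1, 5, 11, 13, 14, 15, 19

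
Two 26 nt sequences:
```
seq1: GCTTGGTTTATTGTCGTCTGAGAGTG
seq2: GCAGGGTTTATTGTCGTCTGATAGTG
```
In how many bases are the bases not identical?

3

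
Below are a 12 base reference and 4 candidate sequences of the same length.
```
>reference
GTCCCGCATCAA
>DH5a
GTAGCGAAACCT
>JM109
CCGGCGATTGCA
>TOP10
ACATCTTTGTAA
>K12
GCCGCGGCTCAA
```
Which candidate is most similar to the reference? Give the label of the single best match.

Hamming distances to reference — DH5a: 6; JM109: 8; TOP10: 9; K12: 4.
Smallest is K12 with 4 mismatches.

K12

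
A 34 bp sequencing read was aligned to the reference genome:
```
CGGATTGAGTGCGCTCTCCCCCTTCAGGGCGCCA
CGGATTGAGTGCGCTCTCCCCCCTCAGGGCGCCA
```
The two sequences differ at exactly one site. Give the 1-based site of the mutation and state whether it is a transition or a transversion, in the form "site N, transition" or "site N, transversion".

Site 23 changes T→C. T is a pyrimidine and C is a pyrimidine, so this is a transition.

site 23, transition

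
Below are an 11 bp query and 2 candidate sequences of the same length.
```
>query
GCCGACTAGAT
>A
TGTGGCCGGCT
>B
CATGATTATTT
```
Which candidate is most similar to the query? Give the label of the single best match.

B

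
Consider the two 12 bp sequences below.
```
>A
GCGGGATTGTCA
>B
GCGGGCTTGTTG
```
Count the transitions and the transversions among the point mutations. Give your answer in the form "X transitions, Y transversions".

2 transitions, 1 transversion

Mismatches (1-based):
position 6: A→C (purine→pyrimidine, transversion)
position 11: C→T (pyrimidine→pyrimidine, transition)
position 12: A→G (purine→purine, transition)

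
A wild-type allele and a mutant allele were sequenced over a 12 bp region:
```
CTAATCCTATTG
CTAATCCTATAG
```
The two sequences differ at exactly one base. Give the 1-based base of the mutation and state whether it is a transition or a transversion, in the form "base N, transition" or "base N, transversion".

The sequences differ only at base 11: T→A (pyrimidine→purine), a transversion.

base 11, transversion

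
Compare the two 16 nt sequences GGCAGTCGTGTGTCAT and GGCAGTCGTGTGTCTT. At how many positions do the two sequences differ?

1

Mismatches (1-based): position 15: A→T.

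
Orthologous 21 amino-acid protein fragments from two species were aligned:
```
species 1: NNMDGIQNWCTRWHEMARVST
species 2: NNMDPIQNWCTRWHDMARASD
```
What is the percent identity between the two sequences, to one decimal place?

81.0%

4 positions differ (5, 15, 19, 21), so 17 of 21 match: 17/21 = 80.95%.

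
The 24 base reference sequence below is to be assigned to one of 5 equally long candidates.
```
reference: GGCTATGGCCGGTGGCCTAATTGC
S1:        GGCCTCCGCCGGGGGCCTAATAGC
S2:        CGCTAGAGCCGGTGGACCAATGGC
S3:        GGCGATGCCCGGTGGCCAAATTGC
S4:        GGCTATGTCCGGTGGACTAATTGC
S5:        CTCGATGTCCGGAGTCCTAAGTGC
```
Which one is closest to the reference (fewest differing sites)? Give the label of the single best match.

S4

S1 differs at 6 sites; S2 differs at 6 sites; S3 differs at 3 sites; S4 differs at 2 sites; S5 differs at 7 sites. The closest is S4.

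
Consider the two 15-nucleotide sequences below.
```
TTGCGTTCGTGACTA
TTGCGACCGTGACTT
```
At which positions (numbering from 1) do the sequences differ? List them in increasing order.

6, 7, 15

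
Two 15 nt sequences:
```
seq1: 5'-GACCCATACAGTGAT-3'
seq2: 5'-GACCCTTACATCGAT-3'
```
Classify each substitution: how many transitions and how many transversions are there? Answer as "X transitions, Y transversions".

Mismatches (1-based):
position 6: A→T (purine→pyrimidine, transversion)
position 11: G→T (purine→pyrimidine, transversion)
position 12: T→C (pyrimidine→pyrimidine, transition)

1 transition, 2 transversions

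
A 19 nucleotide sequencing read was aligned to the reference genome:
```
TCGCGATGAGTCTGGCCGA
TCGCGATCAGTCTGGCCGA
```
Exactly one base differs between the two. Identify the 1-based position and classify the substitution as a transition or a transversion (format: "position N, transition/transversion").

position 8, transversion

Position 8 changes G→C. G is a purine and C is a pyrimidine, so this is a transversion.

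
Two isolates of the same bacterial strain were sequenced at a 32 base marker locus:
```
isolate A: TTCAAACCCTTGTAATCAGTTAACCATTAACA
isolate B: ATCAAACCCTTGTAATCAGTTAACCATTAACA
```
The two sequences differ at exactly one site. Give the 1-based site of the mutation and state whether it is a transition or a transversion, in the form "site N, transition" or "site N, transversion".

The sequences differ only at site 1: T→A (pyrimidine→purine), a transversion.

site 1, transversion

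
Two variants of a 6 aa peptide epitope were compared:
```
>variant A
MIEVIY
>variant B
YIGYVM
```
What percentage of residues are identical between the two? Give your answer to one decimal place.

Mismatches at positions 1, 3, 4, 5, 6 (1-based): 5 of 6.
Identical positions: 1/6 = 16.67% → 16.7%.

16.7%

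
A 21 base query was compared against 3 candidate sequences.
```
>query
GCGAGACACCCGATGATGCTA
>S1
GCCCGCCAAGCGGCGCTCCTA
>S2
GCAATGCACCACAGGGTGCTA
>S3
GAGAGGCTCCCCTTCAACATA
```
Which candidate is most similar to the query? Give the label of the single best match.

Hamming distances to query — S1: 9; S2: 7; S3: 9.
Smallest is S2 with 7 mismatches.

S2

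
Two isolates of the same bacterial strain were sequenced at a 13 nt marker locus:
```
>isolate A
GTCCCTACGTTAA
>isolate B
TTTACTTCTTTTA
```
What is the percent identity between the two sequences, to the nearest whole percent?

54%

6 positions differ (1, 3, 4, 7, 9, 12), so 7 of 13 match: 7/13 = 53.85%.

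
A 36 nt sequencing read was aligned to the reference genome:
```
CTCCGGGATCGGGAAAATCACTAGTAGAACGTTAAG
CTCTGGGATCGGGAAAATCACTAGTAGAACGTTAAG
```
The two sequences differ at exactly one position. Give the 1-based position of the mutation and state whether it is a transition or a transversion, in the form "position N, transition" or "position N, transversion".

position 4, transition

The sequences differ only at position 4: C→T (pyrimidine→pyrimidine), a transition.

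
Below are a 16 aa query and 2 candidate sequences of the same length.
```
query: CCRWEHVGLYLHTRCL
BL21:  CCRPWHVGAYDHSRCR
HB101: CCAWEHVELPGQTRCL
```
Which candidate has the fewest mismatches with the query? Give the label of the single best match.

BL21 differs at 6 residues; HB101 differs at 5 residues. The closest is HB101.

HB101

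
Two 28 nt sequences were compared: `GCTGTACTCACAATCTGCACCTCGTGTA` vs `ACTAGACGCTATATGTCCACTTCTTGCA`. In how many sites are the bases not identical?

Comparing position by position, 12 sites differ: 1 (G/A), 4 (G/A), 5 (T/G), 8 (T/G), 10 (A/T), 11 (C/A), 12 (A/T), 15 (C/G), 17 (G/C), 21 (C/T), 24 (G/T), 27 (T/C).

12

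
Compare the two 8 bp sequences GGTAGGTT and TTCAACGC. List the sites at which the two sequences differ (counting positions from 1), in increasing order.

Scanning 1-based: 1: G/T; 2: G/T; 3: T/C; 5: G/A; 6: G/C; 7: T/G; 8: T/C.

1, 2, 3, 5, 6, 7, 8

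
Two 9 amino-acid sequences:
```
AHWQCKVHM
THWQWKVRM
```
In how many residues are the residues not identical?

Comparing position by position, 3 residues differ: 1 (A/T), 5 (C/W), 8 (H/R).

3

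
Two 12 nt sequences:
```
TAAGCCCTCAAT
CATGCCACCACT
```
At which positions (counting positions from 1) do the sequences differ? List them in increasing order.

1, 3, 7, 8, 11

Differences at position 1 (T→C), position 3 (A→T), position 7 (C→A), position 8 (T→C), position 11 (A→C).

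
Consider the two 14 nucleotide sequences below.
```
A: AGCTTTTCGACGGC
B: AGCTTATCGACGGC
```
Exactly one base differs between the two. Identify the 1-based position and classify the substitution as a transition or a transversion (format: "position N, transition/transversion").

position 6, transversion

The sequences differ only at position 6: T→A (pyrimidine→purine), a transversion.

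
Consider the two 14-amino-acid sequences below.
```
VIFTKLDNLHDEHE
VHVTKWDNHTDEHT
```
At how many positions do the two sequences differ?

6

The sequences differ at positions 2, 3, 6, 9, 10, 14 (1-based) — 6 in total.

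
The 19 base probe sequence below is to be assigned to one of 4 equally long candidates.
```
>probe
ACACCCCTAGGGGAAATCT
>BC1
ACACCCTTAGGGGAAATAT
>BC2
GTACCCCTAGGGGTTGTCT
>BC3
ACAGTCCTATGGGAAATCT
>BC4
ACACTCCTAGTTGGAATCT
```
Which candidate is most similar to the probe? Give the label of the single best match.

Hamming distances to probe — BC1: 2; BC2: 5; BC3: 3; BC4: 4.
Smallest is BC1 with 2 mismatches.

BC1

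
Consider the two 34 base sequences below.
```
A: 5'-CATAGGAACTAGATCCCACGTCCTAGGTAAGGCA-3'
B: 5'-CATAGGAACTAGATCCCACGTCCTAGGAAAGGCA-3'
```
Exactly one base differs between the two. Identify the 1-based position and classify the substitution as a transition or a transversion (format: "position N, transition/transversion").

position 28, transversion

The sequences differ only at position 28: T→A (pyrimidine→purine), a transversion.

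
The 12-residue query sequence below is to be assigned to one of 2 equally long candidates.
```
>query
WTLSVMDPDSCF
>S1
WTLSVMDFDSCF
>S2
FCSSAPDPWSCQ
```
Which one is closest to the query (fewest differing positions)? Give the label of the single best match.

S1 differs at 1 position; S2 differs at 7 positions. The closest is S1.

S1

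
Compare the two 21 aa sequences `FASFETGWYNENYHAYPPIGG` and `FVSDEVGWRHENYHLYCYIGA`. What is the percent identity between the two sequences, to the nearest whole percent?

57%

Mismatches at positions 2, 4, 6, 9, 10, 15, 17, 18, 21 (1-based): 9 of 21.
Identical positions: 12/21 = 57.14% → 57%.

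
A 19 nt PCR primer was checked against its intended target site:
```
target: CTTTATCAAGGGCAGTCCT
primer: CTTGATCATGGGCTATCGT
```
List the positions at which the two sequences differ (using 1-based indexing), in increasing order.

Differences at position 4 (T→G), position 9 (A→T), position 14 (A→T), position 15 (G→A), position 18 (C→G).

4, 9, 14, 15, 18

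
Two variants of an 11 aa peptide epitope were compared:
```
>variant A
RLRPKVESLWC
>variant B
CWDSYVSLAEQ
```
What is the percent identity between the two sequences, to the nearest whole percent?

Mismatches at positions 1, 2, 3, 4, 5, 7, 8, 9, 10, 11 (1-based): 10 of 11.
Identical positions: 1/11 = 9.091% → 9%.

9%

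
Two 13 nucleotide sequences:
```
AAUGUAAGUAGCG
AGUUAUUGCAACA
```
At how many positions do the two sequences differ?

8

The sequences differ at positions 2, 4, 5, 6, 7, 9, 11, 13 (1-based) — 8 in total.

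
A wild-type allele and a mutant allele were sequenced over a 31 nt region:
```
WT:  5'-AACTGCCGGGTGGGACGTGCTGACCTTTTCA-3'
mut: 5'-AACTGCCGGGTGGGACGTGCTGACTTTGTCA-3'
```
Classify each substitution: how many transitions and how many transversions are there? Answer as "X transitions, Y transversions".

Mismatches (1-based):
site 25: C→T (pyrimidine→pyrimidine, transition)
site 28: T→G (pyrimidine→purine, transversion)

1 transition, 1 transversion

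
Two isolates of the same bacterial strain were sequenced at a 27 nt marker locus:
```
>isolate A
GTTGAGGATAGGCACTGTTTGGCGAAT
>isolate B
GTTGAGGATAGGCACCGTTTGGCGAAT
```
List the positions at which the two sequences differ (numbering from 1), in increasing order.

Scanning 1-based: 16: T/C.

16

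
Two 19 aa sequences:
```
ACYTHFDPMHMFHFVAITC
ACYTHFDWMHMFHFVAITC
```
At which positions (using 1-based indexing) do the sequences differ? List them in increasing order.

Differences at position 8 (P→W).

8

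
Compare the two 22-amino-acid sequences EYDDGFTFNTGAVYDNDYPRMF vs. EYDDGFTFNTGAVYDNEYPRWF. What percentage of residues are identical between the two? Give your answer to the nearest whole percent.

2 positions differ (17, 21), so 20 of 22 match: 20/22 = 90.91%.

91%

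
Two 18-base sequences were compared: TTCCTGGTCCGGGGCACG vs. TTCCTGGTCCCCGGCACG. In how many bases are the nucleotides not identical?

2

The sequences differ at bases 11, 12 (1-based) — 2 in total.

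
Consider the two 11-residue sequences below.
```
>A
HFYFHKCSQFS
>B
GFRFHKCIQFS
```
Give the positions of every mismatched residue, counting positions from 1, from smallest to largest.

1, 3, 8

Differences at position 1 (H→G), position 3 (Y→R), position 8 (S→I).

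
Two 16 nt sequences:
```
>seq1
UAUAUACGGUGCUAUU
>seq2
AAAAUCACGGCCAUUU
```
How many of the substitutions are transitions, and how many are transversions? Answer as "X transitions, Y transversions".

Transitions (purine↔purine or pyrimidine↔pyrimidine): none.
Transversions (purine↔pyrimidine): 1 U→A, 3 U→A, 6 A→C, 7 C→A, 8 G→C, 10 U→G, 11 G→C, 13 U→A, 14 A→U.

0 transitions, 9 transversions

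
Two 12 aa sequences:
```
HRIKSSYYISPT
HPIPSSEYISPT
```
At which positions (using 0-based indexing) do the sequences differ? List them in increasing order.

1, 3, 6

Differences at position 1 (R→P), position 3 (K→P), position 6 (Y→E).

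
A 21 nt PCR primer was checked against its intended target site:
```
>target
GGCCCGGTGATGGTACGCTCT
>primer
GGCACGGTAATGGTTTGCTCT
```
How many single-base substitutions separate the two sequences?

4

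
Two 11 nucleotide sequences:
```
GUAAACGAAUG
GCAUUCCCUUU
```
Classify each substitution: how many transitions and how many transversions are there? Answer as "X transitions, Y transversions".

Transitions (purine↔purine or pyrimidine↔pyrimidine): 2 U→C.
Transversions (purine↔pyrimidine): 4 A→U, 5 A→U, 7 G→C, 8 A→C, 9 A→U, 11 G→U.

1 transition, 6 transversions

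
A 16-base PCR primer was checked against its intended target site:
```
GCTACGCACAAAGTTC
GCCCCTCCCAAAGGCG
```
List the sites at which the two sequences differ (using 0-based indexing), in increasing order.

Differences at site 2 (T→C), site 3 (A→C), site 5 (G→T), site 7 (A→C), site 13 (T→G), site 14 (T→C), site 15 (C→G).

2, 3, 5, 7, 13, 14, 15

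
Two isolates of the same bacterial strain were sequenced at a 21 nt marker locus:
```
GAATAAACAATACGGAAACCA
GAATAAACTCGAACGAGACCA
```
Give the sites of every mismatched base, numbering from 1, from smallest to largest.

Scanning 1-based: 9: A/T; 10: A/C; 11: T/G; 13: C/A; 14: G/C; 17: A/G.

9, 10, 11, 13, 14, 17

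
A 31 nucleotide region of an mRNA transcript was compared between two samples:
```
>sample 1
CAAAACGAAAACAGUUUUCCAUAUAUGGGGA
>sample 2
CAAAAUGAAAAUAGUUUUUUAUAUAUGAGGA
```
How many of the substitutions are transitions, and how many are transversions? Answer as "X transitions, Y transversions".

Mismatches (1-based):
site 6: C→U (pyrimidine→pyrimidine, transition)
site 12: C→U (pyrimidine→pyrimidine, transition)
site 19: C→U (pyrimidine→pyrimidine, transition)
site 20: C→U (pyrimidine→pyrimidine, transition)
site 28: G→A (purine→purine, transition)

5 transitions, 0 transversions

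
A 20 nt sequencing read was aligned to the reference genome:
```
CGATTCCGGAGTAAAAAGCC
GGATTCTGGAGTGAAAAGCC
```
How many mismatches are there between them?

The sequences differ at positions 1, 7, 13 (1-based) — 3 in total.

3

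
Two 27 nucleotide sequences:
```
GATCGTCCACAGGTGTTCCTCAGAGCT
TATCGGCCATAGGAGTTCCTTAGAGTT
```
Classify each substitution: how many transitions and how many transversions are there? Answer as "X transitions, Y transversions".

3 transitions, 3 transversions

Mismatches (1-based):
base 1: G→T (purine→pyrimidine, transversion)
base 6: T→G (pyrimidine→purine, transversion)
base 10: C→T (pyrimidine→pyrimidine, transition)
base 14: T→A (pyrimidine→purine, transversion)
base 21: C→T (pyrimidine→pyrimidine, transition)
base 26: C→T (pyrimidine→pyrimidine, transition)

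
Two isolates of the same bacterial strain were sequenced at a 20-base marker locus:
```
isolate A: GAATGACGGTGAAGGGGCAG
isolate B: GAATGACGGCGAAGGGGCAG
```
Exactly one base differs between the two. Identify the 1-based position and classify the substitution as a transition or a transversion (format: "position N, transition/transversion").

The sequences differ only at position 10: T→C (pyrimidine→pyrimidine), a transition.

position 10, transition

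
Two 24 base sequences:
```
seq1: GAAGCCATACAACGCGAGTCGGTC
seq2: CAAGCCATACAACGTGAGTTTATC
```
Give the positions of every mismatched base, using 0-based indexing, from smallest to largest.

0, 14, 19, 20, 21

Differences at position 0 (G→C), position 14 (C→T), position 19 (C→T), position 20 (G→T), position 21 (G→A).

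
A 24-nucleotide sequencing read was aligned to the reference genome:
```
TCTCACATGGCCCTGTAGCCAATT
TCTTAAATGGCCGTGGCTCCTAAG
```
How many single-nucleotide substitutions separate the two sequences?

9

The sequences differ at bases 4, 6, 13, 16, 17, 18, 21, 23, 24 (1-based) — 9 in total.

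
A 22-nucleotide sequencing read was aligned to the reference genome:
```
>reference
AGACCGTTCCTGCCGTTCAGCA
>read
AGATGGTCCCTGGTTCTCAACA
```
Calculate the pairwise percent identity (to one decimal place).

8 positions differ (4, 5, 8, 13, 14, 15, 16, 20), so 14 of 22 match: 14/22 = 63.64%.

63.6%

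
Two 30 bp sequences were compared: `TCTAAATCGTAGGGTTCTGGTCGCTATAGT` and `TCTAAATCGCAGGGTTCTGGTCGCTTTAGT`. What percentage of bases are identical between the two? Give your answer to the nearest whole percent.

2 positions differ (10, 26), so 28 of 30 match: 28/30 = 93.33%.

93%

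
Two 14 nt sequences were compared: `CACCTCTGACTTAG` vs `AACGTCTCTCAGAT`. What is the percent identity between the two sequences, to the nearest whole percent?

50%

7 positions differ (1, 4, 8, 9, 11, 12, 14), so 7 of 14 match: 7/14 = 50%.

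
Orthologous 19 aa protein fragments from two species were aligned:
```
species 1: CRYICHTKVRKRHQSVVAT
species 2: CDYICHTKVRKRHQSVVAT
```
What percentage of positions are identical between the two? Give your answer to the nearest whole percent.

1 position differs (2), so 18 of 19 match: 18/19 = 94.74%.

95%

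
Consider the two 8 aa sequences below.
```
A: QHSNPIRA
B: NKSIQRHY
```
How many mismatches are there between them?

Comparing position by position, 7 positions differ: 1 (Q/N), 2 (H/K), 4 (N/I), 5 (P/Q), 6 (I/R), 7 (R/H), 8 (A/Y).

7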